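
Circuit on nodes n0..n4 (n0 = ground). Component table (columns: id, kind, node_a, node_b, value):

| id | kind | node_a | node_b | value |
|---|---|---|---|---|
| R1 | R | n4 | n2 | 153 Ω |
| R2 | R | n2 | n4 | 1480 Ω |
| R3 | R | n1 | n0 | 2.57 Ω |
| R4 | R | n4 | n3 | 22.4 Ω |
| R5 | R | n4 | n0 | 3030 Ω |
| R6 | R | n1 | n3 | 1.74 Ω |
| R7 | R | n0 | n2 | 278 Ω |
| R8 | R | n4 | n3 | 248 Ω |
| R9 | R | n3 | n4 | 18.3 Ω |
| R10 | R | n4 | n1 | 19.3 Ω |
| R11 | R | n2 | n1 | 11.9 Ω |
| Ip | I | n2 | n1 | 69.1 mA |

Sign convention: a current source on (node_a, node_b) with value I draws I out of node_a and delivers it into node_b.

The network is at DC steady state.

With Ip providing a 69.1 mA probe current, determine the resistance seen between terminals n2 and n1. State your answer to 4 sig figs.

Apply KCL at each of the 4 non-ground nodes and solve the resulting linear system.
Node n1: branches {R3, R6, R10, R11, Ip} → V_1 = 0.006726
Node n2: branches {R1, R2, R7, R11, Ip} → V_2 = -0.7248
Node n3: branches {R4, R6, R8, R9} → V_3 = 0.001252
Node n4: branches {R1, R2, R4, R5, R8, R9, R10} → V_4 = -0.02920

R_eq = 10.59 Ω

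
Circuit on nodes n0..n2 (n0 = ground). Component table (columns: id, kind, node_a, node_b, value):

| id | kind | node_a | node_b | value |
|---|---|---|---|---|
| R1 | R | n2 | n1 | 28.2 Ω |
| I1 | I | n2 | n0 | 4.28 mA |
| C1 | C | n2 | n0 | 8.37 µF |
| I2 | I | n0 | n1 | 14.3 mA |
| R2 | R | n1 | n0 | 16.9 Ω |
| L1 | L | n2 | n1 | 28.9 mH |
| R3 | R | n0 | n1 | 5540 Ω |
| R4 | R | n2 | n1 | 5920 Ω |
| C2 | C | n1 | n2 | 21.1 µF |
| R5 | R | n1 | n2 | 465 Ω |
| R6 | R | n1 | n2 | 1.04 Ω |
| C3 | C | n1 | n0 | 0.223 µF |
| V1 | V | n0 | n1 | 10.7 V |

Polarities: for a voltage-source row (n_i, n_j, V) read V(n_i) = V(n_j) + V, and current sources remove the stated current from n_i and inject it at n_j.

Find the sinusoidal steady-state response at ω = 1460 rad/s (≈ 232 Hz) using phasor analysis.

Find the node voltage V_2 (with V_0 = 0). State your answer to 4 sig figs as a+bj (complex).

MNA unknowns: 2 node voltages V₁..V_2 plus 1 source current (V1)
R1: Y=0.03546+0.000j on G[2,1]
I1: z[2]−=0.00428, z[0]+=0.00428
C1: Y=0.000+0.01222j on G[2,0]
I2: z[0]−=0.0143, z[1]+=0.0143
R2: Y=0.05917+0.000j on G[1,0]
L1: Y=0.000-0.02370j on G[2,1]
R3: Y=0.0001805+0.000j on G[0,1]
R4: Y=0.0001689+0.000j on G[2,1]
C2: Y=0.000+0.03081j on G[1,2]
R5: Y=0.002151+0.000j on G[1,2]
R6: Y=0.9615+0.000j on G[1,2]
C3: Y=0.000+0.0003256j on G[1,0]
V1: row V0−V1=10.7, i_V1 at 0,1
solve → V1=-10.70+0.000j, V2=-10.70+0.1309j
aux → i_V1=-0.6467-0.1343j

-10.70+0.1309j V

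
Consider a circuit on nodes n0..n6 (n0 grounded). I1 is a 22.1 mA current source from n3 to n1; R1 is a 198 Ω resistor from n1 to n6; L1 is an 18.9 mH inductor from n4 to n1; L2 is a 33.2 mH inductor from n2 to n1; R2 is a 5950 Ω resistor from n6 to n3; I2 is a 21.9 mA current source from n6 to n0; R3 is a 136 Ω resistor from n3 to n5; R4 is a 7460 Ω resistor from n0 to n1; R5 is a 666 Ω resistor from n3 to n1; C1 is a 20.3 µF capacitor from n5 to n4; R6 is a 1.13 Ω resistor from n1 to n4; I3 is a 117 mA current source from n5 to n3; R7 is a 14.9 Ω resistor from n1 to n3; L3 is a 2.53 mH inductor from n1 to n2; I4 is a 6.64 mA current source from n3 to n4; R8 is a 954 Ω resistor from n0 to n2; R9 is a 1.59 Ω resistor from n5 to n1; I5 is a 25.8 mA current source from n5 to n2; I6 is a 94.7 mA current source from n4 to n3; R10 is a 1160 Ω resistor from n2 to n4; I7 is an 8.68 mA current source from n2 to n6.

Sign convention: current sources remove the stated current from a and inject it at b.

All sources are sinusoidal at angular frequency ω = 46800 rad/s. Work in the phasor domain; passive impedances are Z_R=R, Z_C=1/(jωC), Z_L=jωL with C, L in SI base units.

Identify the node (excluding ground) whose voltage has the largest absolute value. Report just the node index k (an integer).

6

Apply KCL at each of the 6 non-ground nodes and solve the resulting linear system.
Node n1: branches {I1, R1, L1, L2, R4, R5, R6, R7, L3, R9} → V_1 = -18.90-3.512j
Node n2: branches {L2, L3, R8, I5, R10, I7} → V_2 = -18.48+0.4491j
Node n3: branches {I1, R2, R3, R5, I3, R7, I4, I6} → V_3 = -16.52-3.510j
Node n4: branches {L1, C1, R6, I4, I6, R10} → V_4 = -19.04-3.523j
Node n5: branches {R3, C1, I3, R9, I5} → V_5 = -19.05-3.491j
Node n6: branches {R1, R2, I2, I7} → V_6 = -21.36-3.512j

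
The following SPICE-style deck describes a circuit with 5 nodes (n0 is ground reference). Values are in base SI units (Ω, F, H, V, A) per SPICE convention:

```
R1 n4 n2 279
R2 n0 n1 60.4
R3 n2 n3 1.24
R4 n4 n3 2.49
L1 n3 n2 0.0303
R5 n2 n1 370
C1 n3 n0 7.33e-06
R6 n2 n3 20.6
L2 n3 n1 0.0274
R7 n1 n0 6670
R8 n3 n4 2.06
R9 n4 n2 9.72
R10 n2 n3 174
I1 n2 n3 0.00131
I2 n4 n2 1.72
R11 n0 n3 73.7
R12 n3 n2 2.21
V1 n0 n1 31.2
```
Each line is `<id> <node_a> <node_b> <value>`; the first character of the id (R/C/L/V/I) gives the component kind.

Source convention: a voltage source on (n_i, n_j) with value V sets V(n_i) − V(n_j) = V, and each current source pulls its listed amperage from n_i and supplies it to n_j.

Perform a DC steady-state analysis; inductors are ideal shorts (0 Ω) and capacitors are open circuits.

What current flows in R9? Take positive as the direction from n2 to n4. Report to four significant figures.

0.1781 A

Element admittances at DC:
  Y(R1) = 0.003584 S between n4,n2
  Y(R2) = 0.01656 S between n0,n1
  Y(R3) = 0.8065 S between n2,n3
  Y(R4) = 0.4016 S between n4,n3
  L1: short n3↔n2 (DC inductor)
  Y(R5) = 0.002703 S between n2,n1
  Y(C1) = 0.000 S between n3,n0
  Y(R6) = 0.04854 S between n2,n3
  L2: short n3↔n1 (DC inductor)
  Y(R7) = 0.0001499 S between n1,n0
  Y(R8) = 0.4854 S between n3,n4
  Y(R9) = 0.1029 S between n4,n2
  Y(R10) = 0.005747 S between n2,n3
  I1: injects 0.00131 A into n3 (from n2)
  I2: injects 1.72 A into n2 (from n4)
  Y(R11) = 0.01357 S between n0,n3
  Y(R12) = 0.4525 S between n3,n2
  V1: constraint V(n0)−V(n1) = 31.2
Assemble and solve the 7×7 MNA system:
  V(n1)=-31.20  V(n2)=-31.20  V(n3)=-31.20  V(n4)=-32.93
  i(L1)=-1.534  i(L2)=0.4233  i(V1)=-0.9446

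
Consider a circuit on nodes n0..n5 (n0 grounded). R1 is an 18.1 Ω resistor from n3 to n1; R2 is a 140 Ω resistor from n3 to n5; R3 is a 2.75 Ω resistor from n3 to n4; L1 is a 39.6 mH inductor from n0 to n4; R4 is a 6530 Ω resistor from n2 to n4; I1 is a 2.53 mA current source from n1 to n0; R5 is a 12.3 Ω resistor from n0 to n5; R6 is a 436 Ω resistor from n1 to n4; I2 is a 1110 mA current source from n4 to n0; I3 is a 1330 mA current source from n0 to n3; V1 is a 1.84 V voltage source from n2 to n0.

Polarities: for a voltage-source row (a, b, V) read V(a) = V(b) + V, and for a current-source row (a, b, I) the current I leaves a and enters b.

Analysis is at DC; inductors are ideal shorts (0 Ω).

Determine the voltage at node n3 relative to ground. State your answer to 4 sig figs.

3.565 V

Element admittances at DC:
  Y(R1) = 0.05525 S between n3,n1
  Y(R2) = 0.007143 S between n3,n5
  Y(R3) = 0.3636 S between n3,n4
  L1: short n0↔n4 (DC inductor)
  Y(R4) = 0.0001531 S between n2,n4
  I1: injects 0.00253 A into n0 (from n1)
  Y(R5) = 0.08130 S between n0,n5
  Y(R6) = 0.002294 S between n1,n4
  I2: injects 1.11 A into n0 (from n4)
  I3: injects 1.33 A into n3 (from n0)
  V1: constraint V(n2)−V(n0) = 1.84
Assemble and solve the 7×7 MNA system:
  V(n1)=3.379  V(n2)=1.840  V(n3)=3.565  V(n4)=0.000  V(n5)=0.2879
  i(L1)=-0.1943  i(V1)=-0.0002818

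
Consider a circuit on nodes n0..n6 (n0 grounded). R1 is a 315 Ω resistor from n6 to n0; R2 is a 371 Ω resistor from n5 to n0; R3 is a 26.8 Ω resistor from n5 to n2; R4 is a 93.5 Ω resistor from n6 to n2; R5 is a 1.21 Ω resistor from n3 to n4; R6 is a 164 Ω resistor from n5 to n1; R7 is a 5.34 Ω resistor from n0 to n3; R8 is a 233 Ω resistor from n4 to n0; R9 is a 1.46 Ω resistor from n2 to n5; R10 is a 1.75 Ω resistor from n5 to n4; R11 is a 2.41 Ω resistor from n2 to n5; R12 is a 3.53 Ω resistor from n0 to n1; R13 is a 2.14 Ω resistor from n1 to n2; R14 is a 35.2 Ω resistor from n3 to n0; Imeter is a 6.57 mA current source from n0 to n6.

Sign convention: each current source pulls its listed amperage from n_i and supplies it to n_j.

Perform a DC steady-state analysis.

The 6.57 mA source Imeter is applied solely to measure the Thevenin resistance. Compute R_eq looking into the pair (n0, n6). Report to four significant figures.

Element admittances at DC:
  Y(R1) = 0.003175 S between n6,n0
  Y(R2) = 0.002695 S between n5,n0
  Y(R3) = 0.03731 S between n5,n2
  Y(R4) = 0.01070 S between n6,n2
  Y(R5) = 0.8264 S between n3,n4
  Y(R6) = 0.006098 S between n5,n1
  Y(R7) = 0.1873 S between n0,n3
  Y(R8) = 0.004292 S between n4,n0
  Y(R9) = 0.6849 S between n2,n5
  Y(R10) = 0.5714 S between n5,n4
  Y(R11) = 0.4149 S between n2,n5
  Y(R12) = 0.2833 S between n0,n1
  Y(R13) = 0.4673 S between n1,n2
  Y(R14) = 0.02841 S between n3,n0
  Imeter: injects 0.00657 A into n6 (from n0)
Assemble and solve the 6×6 MNA system:
  V(n1)=0.01050  V(n2)=0.01681  V(n3)=0.009091  V(n4)=0.01146  V(n5)=0.01498  V(n6)=0.4867

R_eq = 74.07 Ω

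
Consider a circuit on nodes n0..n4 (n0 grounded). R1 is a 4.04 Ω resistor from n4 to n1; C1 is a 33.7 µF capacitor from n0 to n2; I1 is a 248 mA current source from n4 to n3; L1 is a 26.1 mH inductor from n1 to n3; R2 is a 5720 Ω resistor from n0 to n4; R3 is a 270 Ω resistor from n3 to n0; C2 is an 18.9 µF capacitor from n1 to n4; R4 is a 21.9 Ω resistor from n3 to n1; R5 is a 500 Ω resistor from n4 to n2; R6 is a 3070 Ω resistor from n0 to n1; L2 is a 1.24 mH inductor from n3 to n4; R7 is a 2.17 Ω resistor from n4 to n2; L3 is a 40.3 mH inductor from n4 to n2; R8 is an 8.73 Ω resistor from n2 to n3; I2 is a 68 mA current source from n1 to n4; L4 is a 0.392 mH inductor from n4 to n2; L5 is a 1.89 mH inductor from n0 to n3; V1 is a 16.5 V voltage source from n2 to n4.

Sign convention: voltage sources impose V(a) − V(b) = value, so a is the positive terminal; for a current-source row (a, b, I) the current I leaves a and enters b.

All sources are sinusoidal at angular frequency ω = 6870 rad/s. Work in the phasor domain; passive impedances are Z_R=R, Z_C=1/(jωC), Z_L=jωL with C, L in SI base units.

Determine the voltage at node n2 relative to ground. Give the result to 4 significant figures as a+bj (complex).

-3.333+1.065j V

Element admittances at ω=6870 rad/s:
  Y(R1) = 0.2475+0.000j S between n4,n1
  Y(C1) = 0.000+0.2315j S between n0,n2
  I1: injects 0.248 A into n3 (from n4)
  Y(L1) = 0.000-0.005577j S between n1,n3
  Y(R2) = 0.0001748+0.000j S between n0,n4
  Y(R3) = 0.003704+0.000j S between n3,n0
  Y(C2) = 0.000+0.1298j S between n1,n4
  Y(R4) = 0.04566+0.000j S between n3,n1
  Y(R5) = 0.002000+0.000j S between n4,n2
  Y(R6) = 0.0003257+0.000j S between n0,n1
  Y(L2) = 0.000-0.1174j S between n3,n4
  Y(R7) = 0.4608+0.000j S between n4,n2
  Y(L3) = 0.000-0.003612j S between n4,n2
  Y(R8) = 0.1145+0.000j S between n2,n3
  I2: injects 0.068 A into n4 (from n1)
  Y(L4) = 0.000-0.3713j S between n4,n2
  Y(L5) = 0.000-0.07702j S between n0,n3
  V1: constraint V(n2)−V(n4) = 16.5
Assemble and solve the 5×5 MNA system:
  V(n1)=-18.56+0.7609j  V(n2)=-3.333+1.065j  V(n3)=-9.831+3.797j  V(n4)=-19.83+1.065j
  i(V1)=-8.135+7.271j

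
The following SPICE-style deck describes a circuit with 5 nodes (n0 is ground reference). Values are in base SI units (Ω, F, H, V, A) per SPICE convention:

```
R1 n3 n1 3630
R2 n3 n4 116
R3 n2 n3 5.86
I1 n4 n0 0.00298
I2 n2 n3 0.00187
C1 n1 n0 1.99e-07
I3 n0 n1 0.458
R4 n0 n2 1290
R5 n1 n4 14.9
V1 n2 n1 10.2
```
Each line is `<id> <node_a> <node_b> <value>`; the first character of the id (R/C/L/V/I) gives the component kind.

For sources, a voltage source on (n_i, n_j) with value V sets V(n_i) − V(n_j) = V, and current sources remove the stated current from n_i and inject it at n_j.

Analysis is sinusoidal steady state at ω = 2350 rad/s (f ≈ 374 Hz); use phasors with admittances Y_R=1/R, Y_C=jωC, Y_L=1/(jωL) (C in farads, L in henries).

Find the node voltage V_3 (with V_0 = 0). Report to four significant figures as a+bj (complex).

Apply KCL at each of the 4 non-ground nodes and solve the resulting linear system.
Node n1: branches {R1, C1, I3, R5, V1} → V_1 = 422.9-255.1j
Node n2: branches {R3, I2, R4, V1} → V_2 = 433.1-255.1j
Node n3: branches {R1, R2, R3, I2} → V_3 = 432.6-255.1j
Node n4: branches {R2, I1, R5} → V_4 = 423.9-255.1j
Source currents: i(V1)=-0.4133+0.1978j

432.6-255.1j V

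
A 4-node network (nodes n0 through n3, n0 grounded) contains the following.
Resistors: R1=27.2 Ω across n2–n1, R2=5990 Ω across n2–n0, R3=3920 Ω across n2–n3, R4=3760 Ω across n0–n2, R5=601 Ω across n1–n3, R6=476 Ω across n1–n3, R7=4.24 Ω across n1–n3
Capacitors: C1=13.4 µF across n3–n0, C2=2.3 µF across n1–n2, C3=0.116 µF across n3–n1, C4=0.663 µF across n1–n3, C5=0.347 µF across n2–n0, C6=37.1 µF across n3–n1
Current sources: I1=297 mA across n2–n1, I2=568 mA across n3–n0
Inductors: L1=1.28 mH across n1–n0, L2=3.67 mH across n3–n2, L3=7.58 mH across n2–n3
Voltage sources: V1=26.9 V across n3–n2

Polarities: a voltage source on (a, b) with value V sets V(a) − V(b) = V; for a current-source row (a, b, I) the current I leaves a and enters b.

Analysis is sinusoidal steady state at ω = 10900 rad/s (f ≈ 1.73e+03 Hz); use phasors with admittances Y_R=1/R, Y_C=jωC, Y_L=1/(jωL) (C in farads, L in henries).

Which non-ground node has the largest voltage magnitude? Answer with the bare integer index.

MNA unknowns: 3 node voltages V₁..V_3 plus 1 source current (V1)
R1: Y=0.03676+0.000j on G[2,1]
C1: Y=0.000+0.1461j on G[3,0]
I1: z[2]−=0.297, z[1]+=0.297
L1: Y=0.000-0.07167j on G[1,0]
R2: Y=0.0001669+0.000j on G[2,0]
R3: Y=0.0002551+0.000j on G[2,3]
C2: Y=0.000+0.02507j on G[1,2]
L2: Y=0.000-0.02500j on G[3,2]
R4: Y=0.0002660+0.000j on G[0,2]
C3: Y=0.000+0.001264j on G[3,1]
C4: Y=0.000+0.007227j on G[1,3]
C5: Y=0.000+0.003782j on G[2,0]
R5: Y=0.001664+0.000j on G[1,3]
L3: Y=0.000-0.01210j on G[2,3]
R6: Y=0.002101+0.000j on G[1,3]
R7: Y=0.2358+0.000j on G[1,3]
C6: Y=0.000+0.4044j on G[3,1]
I2: z[3]−=0.568, z[0]+=0.568
V1: row V3−V2=26.9, i_V1 at 3,2
solve → V1=-4.581+9.404j, V2=-28.44+8.207j, V3=-1.536+8.207j
aux → i_V1=-0.6002+0.2520j

2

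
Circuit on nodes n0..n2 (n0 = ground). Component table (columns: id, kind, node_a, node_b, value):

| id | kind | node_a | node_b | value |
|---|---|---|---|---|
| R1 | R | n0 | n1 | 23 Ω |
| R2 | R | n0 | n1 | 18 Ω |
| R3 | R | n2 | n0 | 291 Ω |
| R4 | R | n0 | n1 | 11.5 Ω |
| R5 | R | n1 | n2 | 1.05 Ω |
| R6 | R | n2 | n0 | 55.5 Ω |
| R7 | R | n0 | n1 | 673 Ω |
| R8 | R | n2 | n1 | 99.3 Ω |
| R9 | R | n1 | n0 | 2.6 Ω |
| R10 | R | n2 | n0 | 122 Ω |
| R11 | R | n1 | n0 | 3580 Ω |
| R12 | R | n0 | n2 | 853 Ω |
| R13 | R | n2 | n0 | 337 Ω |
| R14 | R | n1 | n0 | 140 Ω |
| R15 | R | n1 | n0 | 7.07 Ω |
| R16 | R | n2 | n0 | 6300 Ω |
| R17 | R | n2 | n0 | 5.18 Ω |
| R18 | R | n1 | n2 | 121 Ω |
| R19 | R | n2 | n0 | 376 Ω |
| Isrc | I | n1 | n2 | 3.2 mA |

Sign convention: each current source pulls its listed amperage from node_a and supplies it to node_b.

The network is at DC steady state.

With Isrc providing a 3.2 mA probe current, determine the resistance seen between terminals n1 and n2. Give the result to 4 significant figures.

MNA unknowns: 2 node voltages V₁..V_2
R1: Y=0.04348 on G[0,1]
R2: Y=0.05556 on G[0,1]
R3: Y=0.003436 on G[2,0]
R4: Y=0.08696 on G[0,1]
R5: Y=0.9524 on G[1,2]
R6: Y=0.01802 on G[2,0]
R7: Y=0.001486 on G[0,1]
R8: Y=0.01007 on G[2,1]
R9: Y=0.3846 on G[1,0]
R10: Y=0.008197 on G[2,0]
R11: Y=0.0002793 on G[1,0]
R12: Y=0.001172 on G[0,2]
R13: Y=0.002967 on G[2,0]
R14: Y=0.007143 on G[1,0]
R15: Y=0.1414 on G[1,0]
R16: Y=0.0001587 on G[2,0]
R17: Y=0.1931 on G[2,0]
R18: Y=0.008264 on G[1,2]
R19: Y=0.002660 on G[2,0]
Isrc: z[1]−=0.0032, z[2]+=0.0032
solve → V1=-0.0006753, V2=0.002120

R_eq = 0.8734 Ω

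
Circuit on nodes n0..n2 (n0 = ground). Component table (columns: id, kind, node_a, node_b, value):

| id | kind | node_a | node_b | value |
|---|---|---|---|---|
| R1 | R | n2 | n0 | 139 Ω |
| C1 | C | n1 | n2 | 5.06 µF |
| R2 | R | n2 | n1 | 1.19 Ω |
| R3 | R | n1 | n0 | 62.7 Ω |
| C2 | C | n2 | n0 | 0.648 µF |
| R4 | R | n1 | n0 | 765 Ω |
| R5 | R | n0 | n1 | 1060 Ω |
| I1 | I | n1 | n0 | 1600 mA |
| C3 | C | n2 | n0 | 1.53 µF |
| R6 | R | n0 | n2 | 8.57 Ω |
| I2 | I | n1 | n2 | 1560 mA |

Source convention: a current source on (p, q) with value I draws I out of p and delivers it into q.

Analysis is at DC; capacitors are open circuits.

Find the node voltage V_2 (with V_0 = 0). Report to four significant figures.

Apply KCL at each of the 2 non-ground nodes and solve the resulting linear system.
Node n1: branches {C1, R2, R3, R4, R5, I1, I2} → V_1 = -14.27
Node n2: branches {R1, C1, R2, C2, C3, R6, I2} → V_2 = -10.82

-10.82 V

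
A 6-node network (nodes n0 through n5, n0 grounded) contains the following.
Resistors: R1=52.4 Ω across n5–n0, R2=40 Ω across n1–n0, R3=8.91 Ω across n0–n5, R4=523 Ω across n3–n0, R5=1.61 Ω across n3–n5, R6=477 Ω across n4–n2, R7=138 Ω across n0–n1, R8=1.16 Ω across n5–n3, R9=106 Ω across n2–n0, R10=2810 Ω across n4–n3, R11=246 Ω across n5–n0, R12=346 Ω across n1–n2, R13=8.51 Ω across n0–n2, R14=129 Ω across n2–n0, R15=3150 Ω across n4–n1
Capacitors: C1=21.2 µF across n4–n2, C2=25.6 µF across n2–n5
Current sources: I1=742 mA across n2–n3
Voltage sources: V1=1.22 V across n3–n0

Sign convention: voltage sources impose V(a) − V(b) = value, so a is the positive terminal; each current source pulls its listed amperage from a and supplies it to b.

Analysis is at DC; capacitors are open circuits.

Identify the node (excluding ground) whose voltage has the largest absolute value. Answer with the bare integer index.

2

MNA unknowns: 5 node voltages V₁..V_5 plus 1 source current (V1)
R1: Y=0.01908 on G[5,0]
R2: Y=0.02500 on G[1,0]
R3: Y=0.1122 on G[0,5]
R4: Y=0.001912 on G[3,0]
R5: Y=0.6211 on G[3,5]
R6: Y=0.002096 on G[4,2]
R7: Y=0.007246 on G[0,1]
R8: Y=0.8621 on G[5,3]
C1: Y=0.000 on G[4,2]
R9: Y=0.009434 on G[2,0]
R10: Y=0.0003559 on G[4,3]
R11: Y=0.004065 on G[5,0]
R12: Y=0.002890 on G[1,2]
I1: z[2]−=0.742, z[3]+=0.742
R13: Y=0.1175 on G[0,2]
C2: Y=0.000 on G[2,5]
R14: Y=0.007752 on G[2,0]
R15: Y=0.0003175 on G[4,1]
V1: row V3−V0=1.22, i_V1 at 3,0
solve → V1=-0.4743, V2=-5.382, V3=1.220, V4=-3.971, V5=1.118
aux → i_V1=0.5865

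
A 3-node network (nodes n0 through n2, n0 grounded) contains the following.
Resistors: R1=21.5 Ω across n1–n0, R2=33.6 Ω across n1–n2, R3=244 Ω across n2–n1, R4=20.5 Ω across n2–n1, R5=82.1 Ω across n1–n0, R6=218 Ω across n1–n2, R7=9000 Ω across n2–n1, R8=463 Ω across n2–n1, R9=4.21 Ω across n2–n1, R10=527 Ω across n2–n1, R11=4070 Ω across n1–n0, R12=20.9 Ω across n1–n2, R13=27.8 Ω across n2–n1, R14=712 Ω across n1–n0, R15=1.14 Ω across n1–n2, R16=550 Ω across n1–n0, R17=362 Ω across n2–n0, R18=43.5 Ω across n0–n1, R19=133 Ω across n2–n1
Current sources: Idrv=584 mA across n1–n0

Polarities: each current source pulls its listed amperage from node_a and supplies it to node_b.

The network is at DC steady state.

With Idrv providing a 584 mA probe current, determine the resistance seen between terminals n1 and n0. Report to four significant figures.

R_eq = 11.38 Ω

MNA unknowns: 2 node voltages V₁..V_2
R1: Y=0.04651 on G[1,0]
R2: Y=0.02976 on G[1,2]
R3: Y=0.004098 on G[2,1]
R4: Y=0.04878 on G[2,1]
R5: Y=0.01218 on G[1,0]
R6: Y=0.004587 on G[1,2]
R7: Y=0.0001111 on G[2,1]
R8: Y=0.002160 on G[2,1]
R9: Y=0.2375 on G[2,1]
R10: Y=0.001898 on G[2,1]
R11: Y=0.0002457 on G[1,0]
R12: Y=0.04785 on G[1,2]
R13: Y=0.03597 on G[2,1]
R14: Y=0.001404 on G[1,0]
R15: Y=0.8772 on G[1,2]
R16: Y=0.001818 on G[1,0]
R17: Y=0.002762 on G[2,0]
R18: Y=0.02299 on G[0,1]
R19: Y=0.007519 on G[2,1]
Idrv: z[1]−=0.584, z[0]+=0.584
solve → V1=-6.644, V2=-6.629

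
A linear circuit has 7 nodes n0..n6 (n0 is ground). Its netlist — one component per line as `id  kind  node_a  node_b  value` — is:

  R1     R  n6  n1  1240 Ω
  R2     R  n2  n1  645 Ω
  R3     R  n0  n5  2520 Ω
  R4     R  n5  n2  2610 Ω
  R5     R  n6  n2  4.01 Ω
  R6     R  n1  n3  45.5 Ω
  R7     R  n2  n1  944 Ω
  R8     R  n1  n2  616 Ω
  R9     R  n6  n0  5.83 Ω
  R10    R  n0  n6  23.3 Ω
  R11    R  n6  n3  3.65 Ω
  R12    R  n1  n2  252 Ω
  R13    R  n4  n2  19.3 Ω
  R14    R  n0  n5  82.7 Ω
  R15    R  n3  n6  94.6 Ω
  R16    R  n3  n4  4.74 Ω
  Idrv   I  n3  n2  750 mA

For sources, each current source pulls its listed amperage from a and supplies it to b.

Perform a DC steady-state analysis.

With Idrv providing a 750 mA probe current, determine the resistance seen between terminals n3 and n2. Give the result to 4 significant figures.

Element admittances at DC:
  Y(R1) = 0.0008065 S between n6,n1
  Y(R2) = 0.001550 S between n2,n1
  Y(R3) = 0.0003968 S between n0,n5
  Y(R4) = 0.0003831 S between n5,n2
  Y(R5) = 0.2494 S between n6,n2
  Y(R6) = 0.02198 S between n1,n3
  Y(R7) = 0.001059 S between n2,n1
  Y(R8) = 0.001623 S between n1,n2
  Y(R9) = 0.1715 S between n6,n0
  Y(R10) = 0.04292 S between n0,n6
  Y(R11) = 0.2740 S between n6,n3
  Y(R12) = 0.003968 S between n1,n2
  Y(R13) = 0.05181 S between n4,n2
  Y(R14) = 0.01209 S between n0,n5
  Y(R15) = 0.01057 S between n3,n6
  Y(R16) = 0.2110 S between n3,n4
  Idrv: injects 0.75 A into n2 (from n3)
Assemble and solve the 6×6 MNA system:
  V(n1)=-0.7941  V(n2)=2.209  V(n3)=-1.944  V(n4)=-1.125  V(n5)=0.06575  V(n6)=-0.003829

R_eq = 5.537 Ω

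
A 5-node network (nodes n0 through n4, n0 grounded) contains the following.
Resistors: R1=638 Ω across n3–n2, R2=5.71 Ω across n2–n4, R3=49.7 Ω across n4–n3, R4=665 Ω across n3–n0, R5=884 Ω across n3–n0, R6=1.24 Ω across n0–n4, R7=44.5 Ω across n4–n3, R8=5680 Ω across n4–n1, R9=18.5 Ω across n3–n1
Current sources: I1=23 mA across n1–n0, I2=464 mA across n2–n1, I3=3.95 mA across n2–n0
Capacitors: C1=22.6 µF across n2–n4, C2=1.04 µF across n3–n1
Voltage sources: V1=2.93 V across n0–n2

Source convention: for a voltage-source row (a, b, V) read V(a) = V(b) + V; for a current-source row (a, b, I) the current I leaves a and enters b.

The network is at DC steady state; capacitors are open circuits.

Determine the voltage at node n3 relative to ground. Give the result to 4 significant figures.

MNA unknowns: 4 node voltages V₁..V_4 plus 1 source current (V1)
R1: Y=0.001567 on G[3,2]
R2: Y=0.1751 on G[2,4]
R3: Y=0.02012 on G[4,3]
R4: Y=0.001504 on G[3,0]
R5: Y=0.001131 on G[3,0]
I1: z[1]−=0.023, z[0]+=0.023
I2: z[2]−=0.464, z[1]+=0.464
I3: z[2]−=0.00395, z[0]+=0.00395
R6: Y=0.8065 on G[0,4]
C1: Y=0.000 on G[2,4]
R7: Y=0.02247 on G[4,3]
R8: Y=0.0001761 on G[4,1]
C2: Y=0.000 on G[3,1]
R9: Y=0.05405 on G[3,1]
V1: row V0−V2=2.93, i_V1 at 0,2
solve → V1=17.26, V2=-2.930, V3=9.154, V4=-0.1174
aux → i_V1=-0.04357

9.154 V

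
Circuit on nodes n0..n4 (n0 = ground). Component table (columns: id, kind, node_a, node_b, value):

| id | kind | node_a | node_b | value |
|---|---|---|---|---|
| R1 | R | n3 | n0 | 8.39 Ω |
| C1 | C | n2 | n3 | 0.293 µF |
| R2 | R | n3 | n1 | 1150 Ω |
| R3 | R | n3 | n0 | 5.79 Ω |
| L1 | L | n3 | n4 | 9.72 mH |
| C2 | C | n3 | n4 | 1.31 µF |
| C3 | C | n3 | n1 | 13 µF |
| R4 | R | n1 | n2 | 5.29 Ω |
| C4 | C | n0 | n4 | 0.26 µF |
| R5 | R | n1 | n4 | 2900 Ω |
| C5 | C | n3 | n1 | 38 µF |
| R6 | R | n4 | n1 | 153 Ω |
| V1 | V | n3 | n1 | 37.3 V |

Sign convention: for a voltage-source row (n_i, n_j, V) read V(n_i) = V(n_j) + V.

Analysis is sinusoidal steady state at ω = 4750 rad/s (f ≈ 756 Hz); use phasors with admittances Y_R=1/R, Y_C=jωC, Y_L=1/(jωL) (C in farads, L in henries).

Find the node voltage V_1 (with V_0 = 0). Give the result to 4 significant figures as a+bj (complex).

-37.36+0.03028j V

Apply KCL at each of the 4 non-ground nodes and solve the resulting linear system.
Node n1: branches {R2, C3, R4, R5, C5, R6, V1} → V_1 = -37.36+0.03028j
Node n2: branches {C1, R4} → V_2 = -37.36+0.3049j
Node n3: branches {R1, C1, R2, R3, L1, C2, C3, C5, V1} → V_3 = -0.06178+0.03028j
Node n4: branches {L1, C2, C4, R5, R6} → V_4 = -7.156-14.60j
Source currents: i(V1)=-0.2407-8.987j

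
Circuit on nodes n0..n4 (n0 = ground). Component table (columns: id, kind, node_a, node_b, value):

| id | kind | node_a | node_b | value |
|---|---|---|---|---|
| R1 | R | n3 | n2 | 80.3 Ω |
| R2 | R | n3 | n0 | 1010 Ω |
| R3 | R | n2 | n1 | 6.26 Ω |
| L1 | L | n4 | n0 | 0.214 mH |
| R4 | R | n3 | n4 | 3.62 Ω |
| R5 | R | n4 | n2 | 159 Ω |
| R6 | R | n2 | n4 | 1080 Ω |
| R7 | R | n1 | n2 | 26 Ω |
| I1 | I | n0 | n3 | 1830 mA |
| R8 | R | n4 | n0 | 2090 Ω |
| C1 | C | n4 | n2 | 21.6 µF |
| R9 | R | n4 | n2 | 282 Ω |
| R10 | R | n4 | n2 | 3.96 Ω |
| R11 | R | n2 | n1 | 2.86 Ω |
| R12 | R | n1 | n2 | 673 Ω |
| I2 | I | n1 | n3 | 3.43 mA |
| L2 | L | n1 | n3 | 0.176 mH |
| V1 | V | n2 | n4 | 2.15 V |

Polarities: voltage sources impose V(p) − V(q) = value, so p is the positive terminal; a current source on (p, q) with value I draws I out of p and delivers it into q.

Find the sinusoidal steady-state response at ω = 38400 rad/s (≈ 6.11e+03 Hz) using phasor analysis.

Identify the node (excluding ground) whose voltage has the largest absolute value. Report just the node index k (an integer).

3

Element admittances at ω=38400 rad/s:
  Y(R1) = 0.01245+0.000j S between n3,n2
  Y(R2) = 0.0009901+0.000j S between n3,n0
  Y(R3) = 0.1597+0.000j S between n2,n1
  Y(L1) = 0.000-0.1217j S between n4,n0
  Y(R4) = 0.2762+0.000j S between n3,n4
  Y(R5) = 0.006289+0.000j S between n4,n2
  Y(R6) = 0.0009259+0.000j S between n2,n4
  Y(R7) = 0.03846+0.000j S between n1,n2
  I1: injects 1.83 A into n3 (from n0)
  Y(R8) = 0.0004785+0.000j S between n4,n0
  Y(C1) = 0.000+0.8294j S between n4,n2
  Y(R9) = 0.003546+0.000j S between n4,n2
  Y(R10) = 0.2525+0.000j S between n4,n2
  Y(R11) = 0.3497+0.000j S between n2,n1
  Y(R12) = 0.001486+0.000j S between n1,n2
  I2: injects 0.00343 A into n3 (from n1)
  Y(L2) = 0.000-0.1480j S between n1,n3
  V1: constraint V(n2)−V(n4) = 2.15
Assemble and solve the 5×5 MNA system:
  V(n1)=2.886+14.27j  V(n2)=2.342+14.99j  V(n3)=5.569+16.31j  V(n4)=0.1917+14.99j
  i(V1)=-0.2271-2.164j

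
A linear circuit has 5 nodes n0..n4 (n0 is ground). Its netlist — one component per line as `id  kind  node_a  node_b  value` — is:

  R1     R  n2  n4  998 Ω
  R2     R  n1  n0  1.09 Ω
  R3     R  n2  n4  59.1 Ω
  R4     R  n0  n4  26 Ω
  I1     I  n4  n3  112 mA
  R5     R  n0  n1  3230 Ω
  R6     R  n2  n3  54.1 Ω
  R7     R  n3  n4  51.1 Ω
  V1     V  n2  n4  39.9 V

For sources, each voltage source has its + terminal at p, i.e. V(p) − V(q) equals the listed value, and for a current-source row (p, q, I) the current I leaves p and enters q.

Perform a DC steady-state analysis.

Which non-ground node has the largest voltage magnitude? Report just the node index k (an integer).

Element admittances at DC:
  Y(R1) = 0.001002 S between n2,n4
  Y(R2) = 0.9174 S between n1,n0
  Y(R3) = 0.01692 S between n2,n4
  Y(R4) = 0.03846 S between n0,n4
  I1: injects 0.112 A into n3 (from n4)
  Y(R5) = 0.0003096 S between n0,n1
  Y(R6) = 0.01848 S between n2,n3
  Y(R7) = 0.01957 S between n3,n4
  V1: constraint V(n2)−V(n4) = 39.9
Assemble and solve the 5×5 MNA system:
  V(n1)=0.000  V(n2)=39.90  V(n3)=22.32  V(n4)=0.000
  i(V1)=-1.040

2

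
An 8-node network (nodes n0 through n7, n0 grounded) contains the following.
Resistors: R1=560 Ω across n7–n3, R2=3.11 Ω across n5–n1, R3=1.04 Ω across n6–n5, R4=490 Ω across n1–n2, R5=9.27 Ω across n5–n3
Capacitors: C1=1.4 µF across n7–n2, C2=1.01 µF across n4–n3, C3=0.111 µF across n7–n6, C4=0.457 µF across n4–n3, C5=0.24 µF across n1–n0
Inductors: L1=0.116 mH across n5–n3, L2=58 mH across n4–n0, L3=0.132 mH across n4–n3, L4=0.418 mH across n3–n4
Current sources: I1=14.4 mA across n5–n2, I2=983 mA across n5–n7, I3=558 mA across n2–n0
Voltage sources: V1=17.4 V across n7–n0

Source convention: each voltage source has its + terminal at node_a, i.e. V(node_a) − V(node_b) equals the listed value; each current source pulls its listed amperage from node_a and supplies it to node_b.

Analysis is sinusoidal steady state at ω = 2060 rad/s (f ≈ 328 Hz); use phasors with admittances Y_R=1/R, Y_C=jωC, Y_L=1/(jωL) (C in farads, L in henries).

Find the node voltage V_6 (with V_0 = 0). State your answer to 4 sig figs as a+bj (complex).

-98.88-121.8j V

MNA unknowns: 7 node voltages V₁..V_7 plus 1 source current (V1)
R1: Y=0.001786+0.000j on G[7,3]
C1: Y=0.000+0.002884j on G[7,2]
L1: Y=0.000-4.185j on G[5,3]
L2: Y=0.000-0.008370j on G[4,0]
L3: Y=0.000-3.678j on G[4,3]
I1: z[5]−=0.0144, z[2]+=0.0144
C2: Y=0.000+0.002081j on G[4,3]
R2: Y=0.3215+0.000j on G[5,1]
L4: Y=0.000-1.161j on G[3,4]
C3: Y=0.000+0.0002287j on G[7,6]
C4: Y=0.000+0.0009414j on G[4,3]
C5: Y=0.000+0.0004944j on G[1,0]
I2: z[5]−=0.983, z[7]+=0.983
R3: Y=0.9615+0.000j on G[6,5]
R4: Y=0.002041+0.000j on G[1,2]
R5: Y=0.1079+0.000j on G[5,3]
I3: z[2]−=0.558, z[0]+=0.558
V1: row V7−V0=17.4, i_V1 at 7,0
solve → V1=-99.47-120.0j, V2=-167.0+140.7j, V3=-98.70-121.5j, V4=-98.53-121.3j, V5=-98.85-121.8j, V6=-98.88-121.8j, V7=17.40+0.000j
aux → i_V1=0.3978-0.7755j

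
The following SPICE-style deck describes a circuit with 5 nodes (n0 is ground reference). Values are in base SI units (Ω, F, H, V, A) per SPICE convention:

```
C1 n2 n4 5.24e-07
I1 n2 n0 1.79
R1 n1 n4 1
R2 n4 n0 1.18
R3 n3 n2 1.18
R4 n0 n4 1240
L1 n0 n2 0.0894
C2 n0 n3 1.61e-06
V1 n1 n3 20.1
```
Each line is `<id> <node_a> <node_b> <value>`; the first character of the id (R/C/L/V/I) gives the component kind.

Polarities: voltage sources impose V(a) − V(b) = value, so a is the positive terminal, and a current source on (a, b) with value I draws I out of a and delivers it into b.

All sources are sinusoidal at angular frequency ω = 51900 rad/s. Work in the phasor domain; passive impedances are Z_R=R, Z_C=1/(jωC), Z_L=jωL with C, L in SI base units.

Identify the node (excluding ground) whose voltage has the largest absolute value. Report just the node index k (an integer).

MNA unknowns: 4 node voltages V₁..V_4 plus 1 source current (V1)
C1: Y=0.000+0.02720j on G[2,4]
I1: z[2]−=1.79, z[0]+=1.79
R1: Y=1.000+0.000j on G[1,4]
R2: Y=0.8475+0.000j on G[4,0]
R3: Y=0.8475+0.000j on G[3,2]
R4: Y=0.0008065+0.000j on G[0,4]
L1: Y=0.000-0.0002155j on G[0,2]
C2: Y=0.000+0.08356j on G[0,3]
V1: row V1−V3=20.1, i_V1 at 1,3
solve → V1=-2.936+4.819j, V2=-25.04+5.564j, V3=-23.04+4.819j, V4=-1.637+2.263j
aux → i_V1=1.299-2.556j

2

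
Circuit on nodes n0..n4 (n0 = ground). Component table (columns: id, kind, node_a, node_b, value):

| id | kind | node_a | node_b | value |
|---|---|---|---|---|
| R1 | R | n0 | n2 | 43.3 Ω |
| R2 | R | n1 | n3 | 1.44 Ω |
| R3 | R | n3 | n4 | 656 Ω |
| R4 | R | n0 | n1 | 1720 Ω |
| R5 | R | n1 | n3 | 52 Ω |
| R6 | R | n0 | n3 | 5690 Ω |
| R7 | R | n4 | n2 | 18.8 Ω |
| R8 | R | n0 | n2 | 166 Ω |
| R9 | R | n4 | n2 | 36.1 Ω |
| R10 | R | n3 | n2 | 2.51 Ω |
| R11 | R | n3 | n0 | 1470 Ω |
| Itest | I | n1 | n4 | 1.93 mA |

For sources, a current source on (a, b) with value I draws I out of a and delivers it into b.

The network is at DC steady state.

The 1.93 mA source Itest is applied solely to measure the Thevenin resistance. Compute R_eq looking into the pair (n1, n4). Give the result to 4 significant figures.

Element admittances at DC:
  Y(R1) = 0.02309 S between n0,n2
  Y(R2) = 0.6944 S between n1,n3
  Y(R3) = 0.001524 S between n3,n4
  Y(R4) = 0.0005814 S between n0,n1
  Y(R5) = 0.01923 S between n1,n3
  Y(R6) = 0.0001757 S between n0,n3
  Y(R7) = 0.05319 S between n4,n2
  Y(R8) = 0.006024 S between n0,n2
  Y(R9) = 0.02770 S between n4,n2
  Y(R10) = 0.3984 S between n3,n2
  Y(R11) = 0.0006803 S between n3,n0
  Itest: injects 0.00193 A into n4 (from n1)
Assemble and solve the 4×4 MNA system:
  V(n1)=-0.007142  V(n2)=0.0002732  V(n3)=-0.004444  V(n4)=0.02360

R_eq = 15.93 Ω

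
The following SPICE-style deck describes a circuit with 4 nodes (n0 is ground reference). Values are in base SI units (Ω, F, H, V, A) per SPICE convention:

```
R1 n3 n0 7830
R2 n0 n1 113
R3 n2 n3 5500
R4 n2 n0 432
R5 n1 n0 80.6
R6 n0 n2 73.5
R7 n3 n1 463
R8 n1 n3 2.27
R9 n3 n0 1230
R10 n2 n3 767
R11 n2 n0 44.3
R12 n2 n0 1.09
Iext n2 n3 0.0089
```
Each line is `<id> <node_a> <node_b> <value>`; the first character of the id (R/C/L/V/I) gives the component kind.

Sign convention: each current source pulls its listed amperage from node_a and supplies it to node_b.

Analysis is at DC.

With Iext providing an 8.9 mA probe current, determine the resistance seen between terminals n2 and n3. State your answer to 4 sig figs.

Element admittances at DC:
  Y(R1) = 0.0001277 S between n3,n0
  Y(R2) = 0.008850 S between n0,n1
  Y(R3) = 0.0001818 S between n2,n3
  Y(R4) = 0.002315 S between n2,n0
  Y(R5) = 0.01241 S between n1,n0
  Y(R6) = 0.01361 S between n0,n2
  Y(R7) = 0.002160 S between n3,n1
  Y(R8) = 0.4405 S between n1,n3
  Y(R9) = 0.0008130 S between n3,n0
  Y(R10) = 0.001304 S between n2,n3
  Y(R11) = 0.02257 S between n2,n0
  Y(R12) = 0.9174 S between n2,n0
  Iext: injects 0.0089 A into n3 (from n2)
Assemble and solve the 3×3 MNA system:
  V(n1)=0.3734  V(n2)=-0.008689  V(n3)=0.3913

R_eq = 44.95 Ω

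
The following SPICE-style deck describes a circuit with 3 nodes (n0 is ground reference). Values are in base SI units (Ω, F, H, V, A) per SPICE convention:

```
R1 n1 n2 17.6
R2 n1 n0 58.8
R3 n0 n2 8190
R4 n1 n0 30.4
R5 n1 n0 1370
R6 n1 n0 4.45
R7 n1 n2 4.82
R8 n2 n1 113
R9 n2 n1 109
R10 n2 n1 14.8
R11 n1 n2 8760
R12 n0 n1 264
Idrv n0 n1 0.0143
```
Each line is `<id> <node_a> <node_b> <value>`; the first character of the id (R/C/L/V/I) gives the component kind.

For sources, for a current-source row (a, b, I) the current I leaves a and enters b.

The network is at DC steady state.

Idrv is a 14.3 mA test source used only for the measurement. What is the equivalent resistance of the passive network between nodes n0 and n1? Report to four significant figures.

R_eq = 3.581 Ω

MNA unknowns: 2 node voltages V₁..V_2
R1: Y=0.05682 on G[1,2]
R2: Y=0.01701 on G[1,0]
R3: Y=0.0001221 on G[0,2]
R4: Y=0.03289 on G[1,0]
R5: Y=0.0007299 on G[1,0]
R6: Y=0.2247 on G[1,0]
R7: Y=0.2075 on G[1,2]
R8: Y=0.008850 on G[2,1]
R9: Y=0.009174 on G[2,1]
R10: Y=0.06757 on G[2,1]
R11: Y=0.0001142 on G[1,2]
R12: Y=0.003788 on G[0,1]
Idrv: z[0]−=0.0143, z[1]+=0.0143
solve → V1=0.05121, V2=0.05119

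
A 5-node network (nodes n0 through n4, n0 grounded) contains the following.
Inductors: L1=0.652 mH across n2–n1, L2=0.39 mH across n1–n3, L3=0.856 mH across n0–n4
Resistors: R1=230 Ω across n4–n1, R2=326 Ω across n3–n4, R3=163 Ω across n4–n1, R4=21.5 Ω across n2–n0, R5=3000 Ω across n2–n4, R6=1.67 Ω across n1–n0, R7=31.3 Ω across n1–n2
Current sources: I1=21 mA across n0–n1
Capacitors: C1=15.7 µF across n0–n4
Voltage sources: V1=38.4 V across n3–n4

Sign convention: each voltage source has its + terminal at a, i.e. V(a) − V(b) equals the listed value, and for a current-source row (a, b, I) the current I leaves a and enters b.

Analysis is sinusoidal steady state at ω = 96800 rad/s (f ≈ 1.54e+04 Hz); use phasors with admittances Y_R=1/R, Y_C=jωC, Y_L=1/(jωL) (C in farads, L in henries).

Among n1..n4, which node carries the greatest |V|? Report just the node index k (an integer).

Apply KCL at each of the 4 non-ground nodes and solve the resulting linear system.
Node n1: branches {L1, R1, I1, R3, L2, R6, R7} → V_1 = 0.1290-1.637j
Node n2: branches {L1, R4, R5, R7} → V_2 = -0.1301-0.7159j
Node n3: branches {R2, L2, V1} → V_3 = 39.07+0.03331j
Node n4: branches {R1, R2, R3, L3, R5, C1, V1} → V_4 = 0.6724+0.03331j
Source currents: i(V1)=-0.1620+1.032j

3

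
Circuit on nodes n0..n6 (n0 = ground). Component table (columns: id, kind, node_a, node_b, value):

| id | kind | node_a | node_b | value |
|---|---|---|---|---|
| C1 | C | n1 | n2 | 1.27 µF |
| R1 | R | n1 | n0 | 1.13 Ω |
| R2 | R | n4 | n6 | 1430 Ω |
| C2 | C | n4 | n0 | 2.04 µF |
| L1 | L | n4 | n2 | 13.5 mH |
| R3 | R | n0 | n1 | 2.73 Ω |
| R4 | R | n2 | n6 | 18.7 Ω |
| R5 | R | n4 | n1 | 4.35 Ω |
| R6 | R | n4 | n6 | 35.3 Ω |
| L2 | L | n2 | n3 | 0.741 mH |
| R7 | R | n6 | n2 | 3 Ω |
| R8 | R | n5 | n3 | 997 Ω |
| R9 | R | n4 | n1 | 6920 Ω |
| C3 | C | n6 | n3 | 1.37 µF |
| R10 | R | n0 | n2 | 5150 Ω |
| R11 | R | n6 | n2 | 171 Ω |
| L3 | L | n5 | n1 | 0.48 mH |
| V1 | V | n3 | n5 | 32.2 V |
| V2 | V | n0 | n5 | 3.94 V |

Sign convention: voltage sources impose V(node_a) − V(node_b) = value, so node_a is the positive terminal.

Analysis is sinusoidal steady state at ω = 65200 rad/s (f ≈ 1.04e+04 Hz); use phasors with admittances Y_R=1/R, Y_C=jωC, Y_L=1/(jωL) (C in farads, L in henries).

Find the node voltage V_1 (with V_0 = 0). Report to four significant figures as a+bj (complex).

0.2667+0.7937j V

Element admittances at ω=65200 rad/s:
  Y(C1) = 0.000+0.08280j S between n1,n2
  Y(R1) = 0.8850+0.000j S between n1,n0
  Y(R2) = 0.0006993+0.000j S between n4,n6
  Y(C2) = 0.000+0.1330j S between n4,n0
  Y(L1) = 0.000-0.001136j S between n4,n2
  Y(R3) = 0.3663+0.000j S between n0,n1
  Y(R4) = 0.05348+0.000j S between n2,n6
  Y(R5) = 0.2299+0.000j S between n4,n1
  Y(R6) = 0.02833+0.000j S between n4,n6
  Y(L2) = 0.000-0.02070j S between n2,n3
  Y(R7) = 0.3333+0.000j S between n6,n2
  Y(R8) = 0.001003+0.000j S between n5,n3
  Y(R9) = 0.0001445+0.000j S between n4,n1
  Y(C3) = 0.000+0.08932j S between n6,n3
  Y(R10) = 0.0001942+0.000j S between n0,n2
  Y(R11) = 0.005848+0.000j S between n6,n2
  Y(L3) = 0.000-0.03195j S between n5,n1
  V1: constraint V(n3)−V(n5) = 32.2
  V2: constraint V(n0)−V(n5) = 3.94
Assemble and solve the 8×8 MNA system:
  V(n1)=0.2667+0.7937j  V(n2)=12.28+0.5185j  V(n3)=28.26+0.000j  V(n4)=1.729+0.2038j  V(n5)=-3.940+0.000j  V(n6)=12.37+3.863j
  i(V1)=-0.3666-1.089j  i(V2)=0.3090+1.223j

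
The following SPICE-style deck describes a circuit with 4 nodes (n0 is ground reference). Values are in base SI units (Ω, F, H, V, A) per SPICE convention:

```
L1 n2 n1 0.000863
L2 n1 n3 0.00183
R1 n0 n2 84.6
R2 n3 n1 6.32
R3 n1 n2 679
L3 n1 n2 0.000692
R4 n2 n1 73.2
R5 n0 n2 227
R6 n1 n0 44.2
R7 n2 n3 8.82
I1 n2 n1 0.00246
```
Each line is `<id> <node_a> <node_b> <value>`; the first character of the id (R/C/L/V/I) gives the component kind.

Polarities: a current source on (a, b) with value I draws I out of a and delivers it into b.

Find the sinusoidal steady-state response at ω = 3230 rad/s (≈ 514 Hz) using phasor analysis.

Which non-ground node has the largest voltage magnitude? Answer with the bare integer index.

Apply KCL at each of the 3 non-ground nodes and solve the resulting linear system.
Node n1: branches {L1, L2, R2, R3, L3, R4, R6, I1} → V_1 = 0.0001535+0.001223j
Node n2: branches {L1, R1, R3, L3, R4, R5, R7, I1} → V_2 = -0.0002140-0.001705j
Node n3: branches {L2, R2, R7} → V_3 = 0.0005913+0.0002733j

2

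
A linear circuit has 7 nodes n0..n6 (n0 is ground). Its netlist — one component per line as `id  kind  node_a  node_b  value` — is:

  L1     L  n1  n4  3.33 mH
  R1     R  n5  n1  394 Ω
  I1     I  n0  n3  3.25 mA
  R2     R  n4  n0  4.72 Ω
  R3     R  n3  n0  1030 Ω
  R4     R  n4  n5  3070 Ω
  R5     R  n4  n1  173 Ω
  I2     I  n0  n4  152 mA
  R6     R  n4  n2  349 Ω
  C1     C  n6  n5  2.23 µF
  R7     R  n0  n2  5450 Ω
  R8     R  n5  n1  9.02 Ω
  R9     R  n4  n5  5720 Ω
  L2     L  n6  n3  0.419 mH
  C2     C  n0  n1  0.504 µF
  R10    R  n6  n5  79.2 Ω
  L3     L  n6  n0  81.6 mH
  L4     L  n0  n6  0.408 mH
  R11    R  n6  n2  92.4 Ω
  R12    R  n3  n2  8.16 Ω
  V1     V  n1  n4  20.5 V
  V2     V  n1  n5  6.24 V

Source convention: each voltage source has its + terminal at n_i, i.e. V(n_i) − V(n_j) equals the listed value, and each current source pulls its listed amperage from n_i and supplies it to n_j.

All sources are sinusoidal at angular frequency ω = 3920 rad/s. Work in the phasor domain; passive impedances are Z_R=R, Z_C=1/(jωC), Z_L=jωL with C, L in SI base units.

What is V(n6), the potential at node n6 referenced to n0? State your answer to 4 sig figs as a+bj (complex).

Element admittances at ω=3920 rad/s:
  Y(L1) = 0.000-0.07661j S between n1,n4
  Y(R1) = 0.002538+0.000j S between n5,n1
  I1: injects 0.00325 A into n3 (from n0)
  Y(R2) = 0.2119+0.000j S between n4,n0
  Y(R3) = 0.0009709+0.000j S between n3,n0
  Y(R4) = 0.0003257+0.000j S between n4,n5
  Y(R5) = 0.005780+0.000j S between n4,n1
  I2: injects 0.152 A into n4 (from n0)
  Y(R6) = 0.002865+0.000j S between n4,n2
  Y(C1) = 0.000+0.008742j S between n6,n5
  Y(R7) = 0.0001835+0.000j S between n0,n2
  Y(R8) = 0.1109+0.000j S between n5,n1
  Y(R9) = 0.0001748+0.000j S between n4,n5
  Y(L2) = 0.000-0.6088j S between n6,n3
  Y(C2) = 0.000+0.001976j S between n0,n1
  Y(R10) = 0.01263+0.000j S between n6,n5
  Y(L3) = 0.000-0.003126j S between n6,n0
  Y(L4) = 0.000-0.6253j S between n0,n6
  Y(R11) = 0.01082+0.000j S between n6,n2
  Y(R12) = 0.1225+0.000j S between n3,n2
  V1: constraint V(n1)−V(n4) = 20.5
  V2: constraint V(n1)−V(n5) = 6.24
Assemble and solve the 8×8 MNA system:
  V(n1)=20.32-0.7040j  V(n2)=-0.1684+0.2892j  V(n3)=-0.1679+0.3114j  V(n4)=-0.1800-0.7040j  V(n5)=14.08-0.7040j  V(n6)=-0.1729+0.3059j
  i(V1)=-0.3158+1.418j  i(V2)=-0.5117+0.1118j

-0.1729+0.3059j V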